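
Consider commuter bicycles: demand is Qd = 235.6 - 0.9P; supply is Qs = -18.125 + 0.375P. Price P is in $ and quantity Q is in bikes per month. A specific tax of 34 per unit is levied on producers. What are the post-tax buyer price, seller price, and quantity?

The tax drives a wedge P_b - P_s = 34. Substituting P_s = P_b - 34 into supply: Qs = -30.875 + 0.375P_b.
Market clearing requires 235.6 - 0.9P_b = -30.875 + 0.375P_b; hence 266.475 = 1.275P_b and P_b = 209.
Then P_s = 209 - 34 = 175 and Q = 235.6 - 0.9(209) = 47.5.

P_b = 209, P_s = 175, Q = 47.5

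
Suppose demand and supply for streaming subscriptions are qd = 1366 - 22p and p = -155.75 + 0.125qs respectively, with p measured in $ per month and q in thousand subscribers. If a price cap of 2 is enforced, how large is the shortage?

Inverting to quantity form: qs = 1246 + 8p.
With p fixed at 2, quantity demanded is 1322 and quantity supplied is 1262.
Shortage = qd - qs = 1322 - 1262 = 60.

Shortage = 60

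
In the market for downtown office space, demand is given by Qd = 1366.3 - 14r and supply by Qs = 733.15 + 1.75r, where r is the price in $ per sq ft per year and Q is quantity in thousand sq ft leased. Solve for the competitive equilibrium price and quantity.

r* = 40.2, Q* = 803.5

The market clears where 1366.3 - 14r = 733.15 + 1.75r. Rearranging, 15.75r = 633.15, hence r* = 40.2.
Substitute back: Q* = 1366.3 - 14(40.2) = 803.5.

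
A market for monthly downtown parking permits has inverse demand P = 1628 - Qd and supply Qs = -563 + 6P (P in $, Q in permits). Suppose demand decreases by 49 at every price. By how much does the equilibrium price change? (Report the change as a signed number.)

ΔP = -7

In direct form, Qd = 1628 - P.
The market clears where 1628 - P = -563 + 6P. Rearranging, 7P = 2191, hence P* = 313.
Then Q* = 1628 - 313 = 1315.
After the shift, demand is Qd = 1579 - P.
New equilibrium: 2142 = 7P, so P = 306 and Q = 1273.
ΔP = 306 - 313 = -7.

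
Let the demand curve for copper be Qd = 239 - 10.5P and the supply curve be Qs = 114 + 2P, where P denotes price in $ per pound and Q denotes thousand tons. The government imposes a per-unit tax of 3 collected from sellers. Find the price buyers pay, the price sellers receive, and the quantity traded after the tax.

With a tax of 3 on sellers, they supply based on the net price P_s = P_b - 3, so Qs = 108 + 2P_b.
Equate demand and the shifted supply: 239 - 10.5P_b = 108 + 2P_b, giving 12.5P_b = 131, so P_b = 10.48.
Then P_s = 10.48 - 3 = 7.48 and Q = 239 - 10.5(10.48) = 128.96.

P_b = 10.48, P_s = 7.48, Q = 128.96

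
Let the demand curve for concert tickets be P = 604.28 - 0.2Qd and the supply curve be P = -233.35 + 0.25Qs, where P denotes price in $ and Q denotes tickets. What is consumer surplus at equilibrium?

Consumer surplus = 346480.996

Solving each curve for Q: Qd = 3021.4 - 5P and Qs = 933.4 + 4P.
At equilibrium Qd = Qs, so 3021.4 - 5P = 933.4 + 4P; collecting terms, 2088 = 9P and P* = 232.
From the demand curve, Q* = 3021.4 - 5(232) = 1861.4.
Demand choke price (Qd = 0): P = 3021.4/5 = 604.28. Consumer surplus = ½ × (604.28 - 232) × 1861.4 = 346480.996.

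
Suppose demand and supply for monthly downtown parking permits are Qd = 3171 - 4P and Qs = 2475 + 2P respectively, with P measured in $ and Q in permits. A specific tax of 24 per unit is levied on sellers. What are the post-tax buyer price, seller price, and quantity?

The tax drives a wedge P_b - P_s = 24. Substituting P_s = P_b - 24 into supply: Qs = 2427 + 2P_b.
Market clearing requires 3171 - 4P_b = 2427 + 2P_b; hence 744 = 6P_b and P_b = 124.
Then P_s = 124 - 24 = 100 and Q = 3171 - 4(124) = 2675.

P_b = 124, P_s = 100, Q = 2675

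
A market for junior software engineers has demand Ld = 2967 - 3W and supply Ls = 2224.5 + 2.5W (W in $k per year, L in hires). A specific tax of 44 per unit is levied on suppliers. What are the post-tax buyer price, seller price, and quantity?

Suppliers keep W_s = W_b - 44 per unit, so supply in terms of the buyer price is Ls = 2114.5 + 2.5W_b.
Market clearing requires 2967 - 3W_b = 2114.5 + 2.5W_b; hence 852.5 = 5.5W_b and W_b = 155.
So W_s = 111 and the quantity traded is L = 2967 - 3(155) = 2502.

W_b = 155, W_s = 111, L = 2502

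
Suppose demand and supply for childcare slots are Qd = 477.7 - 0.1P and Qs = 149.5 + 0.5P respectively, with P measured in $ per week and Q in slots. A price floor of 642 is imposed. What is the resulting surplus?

Surplus = 57

With P fixed at 642, quantity demanded is 413.5 and quantity supplied is 470.5.
Surplus = Qs - Qd = 470.5 - 413.5 = 57.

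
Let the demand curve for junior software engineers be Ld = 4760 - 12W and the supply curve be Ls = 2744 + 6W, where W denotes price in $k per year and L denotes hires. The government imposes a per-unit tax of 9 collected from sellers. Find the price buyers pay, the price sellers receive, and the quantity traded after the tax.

W_b = 115, W_s = 106, L = 3380

With a tax of 9 on sellers, they supply based on the net price W_s = W_b - 9, so Ls = 2690 + 6W_b.
Equate demand and the shifted supply: 4760 - 12W_b = 2690 + 6W_b, giving 18W_b = 2070, so W_b = 115.
Then W_s = 115 - 9 = 106 and L = 4760 - 12(115) = 3380.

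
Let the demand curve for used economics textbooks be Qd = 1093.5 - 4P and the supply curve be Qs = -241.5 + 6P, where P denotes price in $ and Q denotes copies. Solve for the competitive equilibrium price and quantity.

At equilibrium Qd = Qs, so 1093.5 - 4P = -241.5 + 6P; collecting terms, 1335 = 10P and P* = 133.5.
Plugging P* into demand: Q* = 1093.5 - 4(133.5) = 559.5.

P* = 133.5, Q* = 559.5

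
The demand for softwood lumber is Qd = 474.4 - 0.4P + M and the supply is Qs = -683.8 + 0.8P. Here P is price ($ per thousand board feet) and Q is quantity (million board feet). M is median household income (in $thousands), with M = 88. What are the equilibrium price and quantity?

P* = 1038.5, Q* = 147

With M = 88, demand is Qd = 562.4 - 0.4P.
The market clears where 562.4 - 0.4P = -683.8 + 0.8P. Rearranging, 1.2P = 1246.2, hence P* = 1038.5.
Then Q* = 562.4 - 0.4(1038.5) = 147.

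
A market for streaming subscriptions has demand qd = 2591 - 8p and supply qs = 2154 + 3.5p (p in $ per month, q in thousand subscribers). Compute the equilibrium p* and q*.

p* = 38, q* = 2287

Equating demand and supply, 2591 - 8p = 2154 + 3.5p gives 11.5p = 437, so p* = 38.
From the demand curve, q* = 2591 - 8(38) = 2287.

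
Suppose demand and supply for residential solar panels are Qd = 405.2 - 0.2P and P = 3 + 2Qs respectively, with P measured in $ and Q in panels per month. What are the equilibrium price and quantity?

P* = 581, Q* = 289

Rewriting in direct form: Qs = -1.5 + 0.5P.
The market clears where 405.2 - 0.2P = -1.5 + 0.5P. Rearranging, 0.7P = 406.7, hence P* = 581.
Plugging P* into demand: Q* = 405.2 - 0.2(581) = 289.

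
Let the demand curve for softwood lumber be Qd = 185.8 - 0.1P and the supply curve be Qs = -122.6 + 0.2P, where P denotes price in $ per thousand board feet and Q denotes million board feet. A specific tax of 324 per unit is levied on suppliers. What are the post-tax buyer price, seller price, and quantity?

P_b = 1244, P_s = 920, Q = 61.4

The tax drives a wedge P_b - P_s = 324. Substituting P_s = P_b - 324 into supply: Qs = -187.4 + 0.2P_b.
Market clearing requires 185.8 - 0.1P_b = -187.4 + 0.2P_b; hence 373.2 = 0.3P_b and P_b = 1244.
So P_s = 920 and the quantity traded is Q = 185.8 - 0.1(1244) = 61.4.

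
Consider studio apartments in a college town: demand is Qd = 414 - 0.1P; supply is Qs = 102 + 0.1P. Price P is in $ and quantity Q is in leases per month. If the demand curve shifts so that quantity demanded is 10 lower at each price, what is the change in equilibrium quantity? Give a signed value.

ΔQ = -5

Equating demand and supply, 414 - 0.1P = 102 + 0.1P gives 0.2P = 312, so P* = 1560.
Plugging P* into demand: Q* = 414 - 0.1(1560) = 258.
After the shift, demand is Qd = 404 - 0.1P.
New equilibrium: 302 = 0.2P, so P = 1510 and Q = 253.
ΔQ = 253 - 258 = -5.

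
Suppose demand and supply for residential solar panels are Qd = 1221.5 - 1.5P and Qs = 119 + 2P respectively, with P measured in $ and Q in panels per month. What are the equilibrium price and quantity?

At equilibrium Qd = Qs, so 1221.5 - 1.5P = 119 + 2P; collecting terms, 1102.5 = 3.5P and P* = 315.
Then Q* = 1221.5 - 1.5(315) = 749.

P* = 315, Q* = 749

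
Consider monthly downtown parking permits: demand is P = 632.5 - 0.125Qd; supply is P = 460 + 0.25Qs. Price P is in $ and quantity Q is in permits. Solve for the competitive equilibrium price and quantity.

In direct form, Qd = 5060 - 8P and Qs = -1840 + 4P.
Equating demand and supply, 5060 - 8P = -1840 + 4P gives 12P = 6900, so P* = 575.
Plugging P* into demand: Q* = 5060 - 8(575) = 460.

P* = 575, Q* = 460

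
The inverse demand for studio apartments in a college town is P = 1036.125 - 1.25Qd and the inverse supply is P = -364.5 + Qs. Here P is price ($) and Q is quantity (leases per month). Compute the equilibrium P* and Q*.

P* = 258, Q* = 622.5

In direct form, Qd = 828.9 - 0.8P and Qs = 364.5 + P.
Equating demand and supply, 828.9 - 0.8P = 364.5 + P gives 1.8P = 464.4, so P* = 258.
Then Q* = 828.9 - 0.8(258) = 622.5.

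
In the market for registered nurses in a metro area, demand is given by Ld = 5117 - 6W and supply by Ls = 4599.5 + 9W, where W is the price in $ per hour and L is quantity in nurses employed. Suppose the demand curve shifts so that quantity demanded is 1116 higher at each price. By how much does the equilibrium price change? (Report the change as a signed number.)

Equating demand and supply, 5117 - 6W = 4599.5 + 9W gives 15W = 517.5, so W* = 34.5.
Substitute back: L* = 5117 - 6(34.5) = 4910.
After the shift, demand is Ld = 6233 - 6W.
Re-solving, 15W = 1633.5 gives W = 108.9 and L = 5579.6.
ΔW = 108.9 - 34.5 = 74.4.

ΔW = 74.4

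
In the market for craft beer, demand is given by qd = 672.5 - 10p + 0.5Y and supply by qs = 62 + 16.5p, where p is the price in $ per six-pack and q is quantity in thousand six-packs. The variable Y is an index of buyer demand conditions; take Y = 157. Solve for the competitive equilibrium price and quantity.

p* = 26, q* = 491

With Y = 157, demand is qd = 751 - 10p.
At equilibrium qd = qs, so 751 - 10p = 62 + 16.5p; collecting terms, 689 = 26.5p and p* = 26.
Plugging p* into demand: q* = 751 - 10(26) = 491.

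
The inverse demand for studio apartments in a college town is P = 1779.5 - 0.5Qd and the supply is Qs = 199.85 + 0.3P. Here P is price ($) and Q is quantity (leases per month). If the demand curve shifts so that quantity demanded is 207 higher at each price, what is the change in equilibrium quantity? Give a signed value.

Rewriting in direct form: Qd = 3559 - 2P.
At equilibrium Qd = Qs, so 3559 - 2P = 199.85 + 0.3P; collecting terms, 3359.15 = 2.3P and P* = 1460.5.
From the demand curve, Q* = 3559 - 2(1460.5) = 638.
After the shift, demand is Qd = 3766 - 2P.
The new intersection has 3566.15 = 2.3P, i.e. P = 1550.5, Q = 665.
ΔQ = 665 - 638 = 27.

ΔQ = 27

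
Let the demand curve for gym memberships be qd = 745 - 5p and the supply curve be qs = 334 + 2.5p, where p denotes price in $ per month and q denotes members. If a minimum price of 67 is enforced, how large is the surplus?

Evaluating both curves at the floor price 67 gives qd = 410, qs = 501.5.
Surplus = qs - qd = 501.5 - 410 = 91.5.

Surplus = 91.5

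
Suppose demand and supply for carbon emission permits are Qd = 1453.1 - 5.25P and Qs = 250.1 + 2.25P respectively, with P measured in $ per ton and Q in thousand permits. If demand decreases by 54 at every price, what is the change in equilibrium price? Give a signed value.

Equating demand and supply, 1453.1 - 5.25P = 250.1 + 2.25P gives 7.5P = 1203, so P* = 160.4.
Substitute back: Q* = 1453.1 - 5.25(160.4) = 611.
After the shift, demand is Qd = 1399.1 - 5.25P.
Re-solving, 7.5P = 1149 gives P = 153.2 and Q = 594.8.
ΔP = 153.2 - 160.4 = -7.2.

ΔP = -7.2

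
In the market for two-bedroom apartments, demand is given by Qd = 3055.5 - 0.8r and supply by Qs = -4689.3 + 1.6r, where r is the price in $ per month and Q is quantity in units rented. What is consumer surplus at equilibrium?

Consumer surplus = 140363.25625

The market clears where 3055.5 - 0.8r = -4689.3 + 1.6r. Rearranging, 2.4r = 7744.8, hence r* = 3227.
From the demand curve, Q* = 3055.5 - 0.8(3227) = 473.9.
Demand choke price (Qd = 0): r = 3055.5/0.8 = 3819.375. Consumer surplus = ½ × (3819.375 - 3227) × 473.9 = 140363.25625.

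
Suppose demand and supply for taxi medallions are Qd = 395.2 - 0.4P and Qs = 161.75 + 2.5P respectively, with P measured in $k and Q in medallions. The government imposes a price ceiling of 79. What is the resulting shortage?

With P fixed at 79, quantity demanded is 363.6 and quantity supplied is 359.25.
Shortage = Qd - Qs = 363.6 - 359.25 = 4.35.

Shortage = 4.35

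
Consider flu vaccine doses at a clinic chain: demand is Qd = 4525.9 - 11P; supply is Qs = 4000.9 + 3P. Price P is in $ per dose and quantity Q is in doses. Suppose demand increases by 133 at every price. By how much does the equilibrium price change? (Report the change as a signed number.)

Equating demand and supply, 4525.9 - 11P = 4000.9 + 3P gives 14P = 525, so P* = 37.5.
Substitute back: Q* = 4525.9 - 11(37.5) = 4113.4.
After the shift, demand is Qd = 4658.9 - 11P.
Re-solving, 14P = 658 gives P = 47 and Q = 4141.9.
ΔP = 47 - 37.5 = 9.5.

ΔP = 9.5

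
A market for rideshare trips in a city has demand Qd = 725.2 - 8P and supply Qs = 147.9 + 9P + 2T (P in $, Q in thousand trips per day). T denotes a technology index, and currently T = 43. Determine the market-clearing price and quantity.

P* = 28.9, Q* = 494

With T = 43, supply is Qs = 233.9 + 9P.
Equating demand and supply, 725.2 - 8P = 233.9 + 9P gives 17P = 491.3, so P* = 28.9.
Substitute back: Q* = 725.2 - 8(28.9) = 494.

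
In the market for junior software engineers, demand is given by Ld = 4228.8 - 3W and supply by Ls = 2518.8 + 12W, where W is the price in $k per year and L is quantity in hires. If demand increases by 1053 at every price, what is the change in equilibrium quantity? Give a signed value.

The market clears where 4228.8 - 3W = 2518.8 + 12W. Rearranging, 15W = 1710, hence W* = 114.
Then L* = 4228.8 - 3(114) = 3886.8.
After the shift, demand is Ld = 5281.8 - 3W.
The new intersection has 2763 = 15W, i.e. W = 184.2, L = 4729.2.
ΔL = 4729.2 - 3886.8 = 842.4.

ΔL = 842.4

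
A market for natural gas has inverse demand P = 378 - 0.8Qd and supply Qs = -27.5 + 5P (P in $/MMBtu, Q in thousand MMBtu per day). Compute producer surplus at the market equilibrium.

In direct form, Qd = 472.5 - 1.25P.
Equating demand and supply, 472.5 - 1.25P = -27.5 + 5P gives 6.25P = 500, so P* = 80.
Then Q* = 472.5 - 1.25(80) = 372.5.
Supply choke price (Qs = 0): P = 5.5. Producer surplus = ½ × (80 - 5.5) × 372.5 = 13875.625.

Producer surplus = 13875.625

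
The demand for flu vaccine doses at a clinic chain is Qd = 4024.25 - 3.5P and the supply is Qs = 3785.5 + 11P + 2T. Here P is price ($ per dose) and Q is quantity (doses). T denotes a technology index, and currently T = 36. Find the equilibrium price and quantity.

P* = 11.5, Q* = 3984

With T = 36, supply is Qs = 3857.5 + 11P.
Set Qd = Qs: 4024.25 - 3.5P = 3857.5 + 11P, so 166.75 = 14.5P and P* = 11.5.
Plugging P* into demand: Q* = 4024.25 - 3.5(11.5) = 3984.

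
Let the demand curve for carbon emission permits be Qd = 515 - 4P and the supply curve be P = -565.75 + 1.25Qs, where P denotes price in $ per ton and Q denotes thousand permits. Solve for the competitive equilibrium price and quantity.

Inverting to quantity form: Qs = 452.6 + 0.8P.
The market clears where 515 - 4P = 452.6 + 0.8P. Rearranging, 4.8P = 62.4, hence P* = 13.
From the demand curve, Q* = 515 - 4(13) = 463.

P* = 13, Q* = 463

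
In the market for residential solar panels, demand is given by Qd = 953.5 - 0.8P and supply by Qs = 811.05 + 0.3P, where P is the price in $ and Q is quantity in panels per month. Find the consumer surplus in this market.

Consumer surplus = 451456.25625

Equating demand and supply, 953.5 - 0.8P = 811.05 + 0.3P gives 1.1P = 142.45, so P* = 129.5.
From the demand curve, Q* = 953.5 - 0.8(129.5) = 849.9.
Demand choke price (Qd = 0): P = 953.5/0.8 = 1191.875. Consumer surplus = ½ × (1191.875 - 129.5) × 849.9 = 451456.25625.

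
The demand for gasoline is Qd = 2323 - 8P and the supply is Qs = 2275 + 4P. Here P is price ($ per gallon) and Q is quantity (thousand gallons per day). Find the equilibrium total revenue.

Set Qd = Qs: 2323 - 8P = 2275 + 4P, so 48 = 12P and P* = 4.
Then Q* = 2323 - 8(4) = 2291.
Total revenue = P* × Q* = 4 × 2291 = 9164.

Total revenue = 9164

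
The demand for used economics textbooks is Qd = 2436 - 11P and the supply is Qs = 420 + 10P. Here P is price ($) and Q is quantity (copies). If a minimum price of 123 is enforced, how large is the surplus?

Surplus = 567

Evaluating both curves at the floor price 123 gives Qd = 1083, Qs = 1650.
Surplus = Qs - Qd = 1650 - 1083 = 567.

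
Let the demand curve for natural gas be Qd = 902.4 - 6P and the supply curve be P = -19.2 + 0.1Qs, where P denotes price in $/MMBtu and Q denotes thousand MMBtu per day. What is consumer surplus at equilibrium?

Consumer surplus = 33708

Solving each curve for Q: Qs = 192 + 10P.
At equilibrium Qd = Qs, so 902.4 - 6P = 192 + 10P; collecting terms, 710.4 = 16P and P* = 44.4.
Substitute back: Q* = 902.4 - 6(44.4) = 636.
Demand choke price (Qd = 0): P = 902.4/6 = 150.4. Consumer surplus = ½ × (150.4 - 44.4) × 636 = 33708.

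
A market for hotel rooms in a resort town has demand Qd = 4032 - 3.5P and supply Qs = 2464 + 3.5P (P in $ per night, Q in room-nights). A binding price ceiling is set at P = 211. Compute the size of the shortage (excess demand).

Evaluating both curves at the ceiling price 211 gives Qd = 3293.5, Qs = 3202.5.
Shortage = Qd - Qs = 3293.5 - 3202.5 = 91.

Shortage = 91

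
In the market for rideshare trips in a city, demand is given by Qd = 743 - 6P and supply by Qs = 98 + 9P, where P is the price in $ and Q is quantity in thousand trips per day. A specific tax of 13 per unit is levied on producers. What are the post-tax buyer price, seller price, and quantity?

P_b = 50.8, P_s = 37.8, Q = 438.2

With a tax of 13 on producers, they supply based on the net price P_s = P_b - 13, so Qs = -19 + 9P_b.
Market clearing requires 743 - 6P_b = -19 + 9P_b; hence 762 = 15P_b and P_b = 50.8.
Then P_s = 50.8 - 13 = 37.8 and Q = 743 - 6(50.8) = 438.2.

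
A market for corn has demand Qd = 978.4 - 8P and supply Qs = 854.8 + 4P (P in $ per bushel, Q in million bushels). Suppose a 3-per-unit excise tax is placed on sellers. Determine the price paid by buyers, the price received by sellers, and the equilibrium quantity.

Sellers keep P_s = P_b - 3 per unit, so supply in terms of the buyer price is Qs = 842.8 + 4P_b.
Set Qd = Qs: 978.4 - 8P_b = 842.8 + 4P_b, so 135.6 = 12P_b and P_b = 11.3.
So P_s = 8.3 and the quantity traded is Q = 978.4 - 8(11.3) = 888.

P_b = 11.3, P_s = 8.3, Q = 888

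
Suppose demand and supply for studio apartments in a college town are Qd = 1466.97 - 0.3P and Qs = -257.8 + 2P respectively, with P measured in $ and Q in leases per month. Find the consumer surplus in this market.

Consumer surplus = 2570940

The market clears where 1466.97 - 0.3P = -257.8 + 2P. Rearranging, 2.3P = 1724.77, hence P* = 749.9.
Then Q* = 1466.97 - 0.3(749.9) = 1242.
Demand choke price (Qd = 0): P = 1466.97/0.3 = 4889.9. Consumer surplus = ½ × (4889.9 - 749.9) × 1242 = 2570940.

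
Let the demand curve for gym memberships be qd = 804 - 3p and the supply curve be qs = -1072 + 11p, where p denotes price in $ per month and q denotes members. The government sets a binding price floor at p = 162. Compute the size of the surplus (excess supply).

With p fixed at 162, quantity demanded is 318 and quantity supplied is 710.
Surplus = qs - qd = 710 - 318 = 392.

Surplus = 392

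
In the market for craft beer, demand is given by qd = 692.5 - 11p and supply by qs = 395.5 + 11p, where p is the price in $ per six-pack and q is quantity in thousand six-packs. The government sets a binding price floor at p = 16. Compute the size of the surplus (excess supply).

Surplus = 55

Evaluating both curves at the floor price 16 gives qd = 516.5, qs = 571.5.
Surplus = qs - qd = 571.5 - 516.5 = 55.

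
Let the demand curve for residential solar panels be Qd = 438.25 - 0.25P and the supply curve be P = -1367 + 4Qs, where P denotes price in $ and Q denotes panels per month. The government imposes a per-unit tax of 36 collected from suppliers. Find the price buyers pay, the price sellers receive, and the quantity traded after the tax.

P_b = 211, P_s = 175, Q = 385.5

Rewriting in direct form: Qs = 341.75 + 0.25P.
With a tax of 36 on suppliers, they supply based on the net price P_s = P_b - 36, so Qs = 332.75 + 0.25P_b.
Market clearing requires 438.25 - 0.25P_b = 332.75 + 0.25P_b; hence 105.5 = 0.5P_b and P_b = 211.
So P_s = 175 and the quantity traded is Q = 438.25 - 0.25(211) = 385.5.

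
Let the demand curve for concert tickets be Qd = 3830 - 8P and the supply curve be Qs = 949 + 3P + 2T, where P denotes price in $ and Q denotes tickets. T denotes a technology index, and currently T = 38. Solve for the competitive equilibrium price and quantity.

With T = 38, supply is Qs = 1025 + 3P.
The market clears where 3830 - 8P = 1025 + 3P. Rearranging, 11P = 2805, hence P* = 255.
Plugging P* into demand: Q* = 3830 - 8(255) = 1790.

P* = 255, Q* = 1790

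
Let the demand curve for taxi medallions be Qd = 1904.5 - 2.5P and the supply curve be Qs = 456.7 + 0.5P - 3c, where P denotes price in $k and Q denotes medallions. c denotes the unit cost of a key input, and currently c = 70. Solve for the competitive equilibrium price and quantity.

With c = 70, supply is Qs = 246.7 + 0.5P.
The market clears where 1904.5 - 2.5P = 246.7 + 0.5P. Rearranging, 3P = 1657.8, hence P* = 552.6.
Substitute back: Q* = 1904.5 - 2.5(552.6) = 523.

P* = 552.6, Q* = 523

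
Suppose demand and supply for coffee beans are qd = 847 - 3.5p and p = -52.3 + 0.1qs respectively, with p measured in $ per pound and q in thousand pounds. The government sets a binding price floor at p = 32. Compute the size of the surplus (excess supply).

Surplus = 108

Inverting to quantity form: qs = 523 + 10p.
Evaluating both curves at the floor price 32 gives qd = 735, qs = 843.
Surplus = qs - qd = 843 - 735 = 108.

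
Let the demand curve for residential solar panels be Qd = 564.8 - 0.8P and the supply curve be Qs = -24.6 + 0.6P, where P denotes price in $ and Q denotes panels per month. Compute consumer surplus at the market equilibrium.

At equilibrium Qd = Qs, so 564.8 - 0.8P = -24.6 + 0.6P; collecting terms, 589.4 = 1.4P and P* = 421.
From the demand curve, Q* = 564.8 - 0.8(421) = 228.
Demand choke price (Qd = 0): P = 564.8/0.8 = 706. Consumer surplus = ½ × (706 - 421) × 228 = 32490.

Consumer surplus = 32490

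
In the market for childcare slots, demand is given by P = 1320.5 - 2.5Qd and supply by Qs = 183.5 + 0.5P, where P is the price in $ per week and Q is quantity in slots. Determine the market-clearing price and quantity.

Inverting to quantity form: Qd = 528.2 - 0.4P.
Equating demand and supply, 528.2 - 0.4P = 183.5 + 0.5P gives 0.9P = 344.7, so P* = 383.
Then Q* = 528.2 - 0.4(383) = 375.

P* = 383, Q* = 375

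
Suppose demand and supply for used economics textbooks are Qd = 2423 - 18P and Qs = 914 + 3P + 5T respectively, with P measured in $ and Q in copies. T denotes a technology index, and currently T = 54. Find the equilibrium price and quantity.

P* = 59, Q* = 1361

With T = 54, supply is Qs = 1184 + 3P.
The market clears where 2423 - 18P = 1184 + 3P. Rearranging, 21P = 1239, hence P* = 59.
Plugging P* into demand: Q* = 2423 - 18(59) = 1361.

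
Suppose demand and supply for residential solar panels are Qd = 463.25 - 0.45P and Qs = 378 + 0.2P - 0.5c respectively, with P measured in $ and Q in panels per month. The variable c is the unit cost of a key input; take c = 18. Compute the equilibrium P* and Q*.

P* = 145, Q* = 398

With c = 18, supply is Qs = 369 + 0.2P.
The market clears where 463.25 - 0.45P = 369 + 0.2P. Rearranging, 0.65P = 94.25, hence P* = 145.
Then Q* = 463.25 - 0.45(145) = 398.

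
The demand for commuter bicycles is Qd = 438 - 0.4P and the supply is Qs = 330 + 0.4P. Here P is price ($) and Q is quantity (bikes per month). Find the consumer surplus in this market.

Consumer surplus = 184320

The market clears where 438 - 0.4P = 330 + 0.4P. Rearranging, 0.8P = 108, hence P* = 135.
From the demand curve, Q* = 438 - 0.4(135) = 384.
Demand choke price (Qd = 0): P = 438/0.4 = 1095. Consumer surplus = ½ × (1095 - 135) × 384 = 184320.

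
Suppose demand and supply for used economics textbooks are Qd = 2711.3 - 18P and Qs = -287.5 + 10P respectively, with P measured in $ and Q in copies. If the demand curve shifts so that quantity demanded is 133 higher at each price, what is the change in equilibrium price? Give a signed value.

At equilibrium Qd = Qs, so 2711.3 - 18P = -287.5 + 10P; collecting terms, 2998.8 = 28P and P* = 107.1.
Then Q* = 2711.3 - 18(107.1) = 783.5.
After the shift, demand is Qd = 2844.3 - 18P.
The new intersection has 3131.8 = 28P, i.e. P = 111.85, Q = 831.
ΔP = 111.85 - 107.1 = 4.75.

ΔP = 4.75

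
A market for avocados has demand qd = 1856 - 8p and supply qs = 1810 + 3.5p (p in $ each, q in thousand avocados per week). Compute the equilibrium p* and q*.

At equilibrium qd = qs, so 1856 - 8p = 1810 + 3.5p; collecting terms, 46 = 11.5p and p* = 4.
From the demand curve, q* = 1856 - 8(4) = 1824.

p* = 4, q* = 1824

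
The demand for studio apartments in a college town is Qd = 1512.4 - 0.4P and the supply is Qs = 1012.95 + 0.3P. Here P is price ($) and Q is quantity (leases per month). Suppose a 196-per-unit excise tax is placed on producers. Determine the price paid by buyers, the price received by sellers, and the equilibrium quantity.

P_b = 797.5, P_s = 601.5, Q = 1193.4

Producers keep P_s = P_b - 196 per unit, so supply in terms of the buyer price is Qs = 954.15 + 0.3P_b.
Equate demand and the shifted supply: 1512.4 - 0.4P_b = 954.15 + 0.3P_b, giving 0.7P_b = 558.25, so P_b = 797.5.
Then P_s = 797.5 - 196 = 601.5 and Q = 1512.4 - 0.4(797.5) = 1193.4.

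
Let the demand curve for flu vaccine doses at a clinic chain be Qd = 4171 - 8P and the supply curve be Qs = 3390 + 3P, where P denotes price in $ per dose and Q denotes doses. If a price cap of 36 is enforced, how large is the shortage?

Evaluating both curves at the ceiling price 36 gives Qd = 3883, Qs = 3498.
Shortage = Qd - Qs = 3883 - 3498 = 385.

Shortage = 385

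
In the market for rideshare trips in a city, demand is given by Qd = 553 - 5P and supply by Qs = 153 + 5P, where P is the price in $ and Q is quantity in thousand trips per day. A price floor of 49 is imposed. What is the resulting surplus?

Evaluating both curves at the floor price 49 gives Qd = 308, Qs = 398.
Surplus = Qs - Qd = 398 - 308 = 90.

Surplus = 90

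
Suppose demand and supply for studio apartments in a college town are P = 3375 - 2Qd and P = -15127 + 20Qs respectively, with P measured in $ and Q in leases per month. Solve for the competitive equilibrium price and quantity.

Solving each curve for Q: Qd = 1687.5 - 0.5P and Qs = 756.35 + 0.05P.
Set Qd = Qs: 1687.5 - 0.5P = 756.35 + 0.05P, so 931.15 = 0.55P and P* = 1693.
From the demand curve, Q* = 1687.5 - 0.5(1693) = 841.

P* = 1693, Q* = 841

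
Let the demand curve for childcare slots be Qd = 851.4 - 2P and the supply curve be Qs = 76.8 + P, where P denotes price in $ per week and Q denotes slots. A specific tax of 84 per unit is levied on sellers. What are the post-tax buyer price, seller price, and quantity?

P_b = 286.2, P_s = 202.2, Q = 279

With a tax of 84 on sellers, they supply based on the net price P_s = P_b - 84, so Qs = -7.2 + P_b.
Set Qd = Qs: 851.4 - 2P_b = -7.2 + P_b, so 858.6 = 3P_b and P_b = 286.2.
Then P_s = 286.2 - 84 = 202.2 and Q = 851.4 - 2(286.2) = 279.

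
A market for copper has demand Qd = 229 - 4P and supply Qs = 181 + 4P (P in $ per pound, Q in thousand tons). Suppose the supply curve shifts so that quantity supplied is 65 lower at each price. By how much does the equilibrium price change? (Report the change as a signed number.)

Set Qd = Qs: 229 - 4P = 181 + 4P, so 48 = 8P and P* = 6.
Substitute back: Q* = 229 - 4(6) = 205.
After the shift, supply is Qs = 116 + 4P.
The new intersection has 113 = 8P, i.e. P = 14.125, Q = 172.5.
ΔP = 14.125 - 6 = 8.125.

ΔP = 8.125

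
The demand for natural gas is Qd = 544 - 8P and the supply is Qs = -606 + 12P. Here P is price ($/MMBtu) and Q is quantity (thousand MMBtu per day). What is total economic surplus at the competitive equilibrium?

At equilibrium Qd = Qs, so 544 - 8P = -606 + 12P; collecting terms, 1150 = 20P and P* = 57.5.
From the demand curve, Q* = 544 - 8(57.5) = 84.
Demand choke price = 68; supply choke price = 50.5. CS = ½(68 - 57.5)(84) = 441; PS = ½(57.5 - 50.5)(84) = 294. Total surplus = 735.

Total surplus = 735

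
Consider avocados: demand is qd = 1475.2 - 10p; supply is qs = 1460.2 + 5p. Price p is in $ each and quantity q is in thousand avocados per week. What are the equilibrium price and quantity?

p* = 1, q* = 1465.2

At equilibrium qd = qs, so 1475.2 - 10p = 1460.2 + 5p; collecting terms, 15 = 15p and p* = 1.
From the demand curve, q* = 1475.2 - 10(1) = 1465.2.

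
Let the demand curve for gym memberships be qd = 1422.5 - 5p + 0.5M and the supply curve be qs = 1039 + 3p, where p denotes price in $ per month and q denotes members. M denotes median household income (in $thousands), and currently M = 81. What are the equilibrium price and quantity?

p* = 53, q* = 1198

With M = 81, demand is qd = 1463 - 5p.
At equilibrium qd = qs, so 1463 - 5p = 1039 + 3p; collecting terms, 424 = 8p and p* = 53.
Plugging p* into demand: q* = 1463 - 5(53) = 1198.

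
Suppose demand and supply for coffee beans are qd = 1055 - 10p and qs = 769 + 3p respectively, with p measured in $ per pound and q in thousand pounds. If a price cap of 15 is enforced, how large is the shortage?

At p = 15: qd = 905 and qs = 814.
Shortage = qd - qs = 905 - 814 = 91.

Shortage = 91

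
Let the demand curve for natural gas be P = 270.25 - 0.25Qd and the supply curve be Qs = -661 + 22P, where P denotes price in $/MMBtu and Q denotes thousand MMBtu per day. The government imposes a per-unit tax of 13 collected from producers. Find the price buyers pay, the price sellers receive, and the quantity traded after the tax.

P_b = 78, P_s = 65, Q = 769

Solving each curve for Q: Qd = 1081 - 4P.
Producers keep P_s = P_b - 13 per unit, so supply in terms of the buyer price is Qs = -947 + 22P_b.
Equate demand and the shifted supply: 1081 - 4P_b = -947 + 22P_b, giving 26P_b = 2028, so P_b = 78.
So P_s = 65 and the quantity traded is Q = 1081 - 4(78) = 769.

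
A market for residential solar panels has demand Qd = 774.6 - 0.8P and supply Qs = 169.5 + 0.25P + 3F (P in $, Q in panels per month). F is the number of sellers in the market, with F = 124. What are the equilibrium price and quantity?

P* = 222, Q* = 597

With F = 124, supply is Qs = 541.5 + 0.25P.
Set Qd = Qs: 774.6 - 0.8P = 541.5 + 0.25P, so 233.1 = 1.05P and P* = 222.
Plugging P* into demand: Q* = 774.6 - 0.8(222) = 597.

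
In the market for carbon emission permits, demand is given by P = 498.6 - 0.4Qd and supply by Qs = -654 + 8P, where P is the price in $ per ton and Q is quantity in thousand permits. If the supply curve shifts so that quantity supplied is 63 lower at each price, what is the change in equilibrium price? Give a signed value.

Inverting to quantity form: Qd = 1246.5 - 2.5P.
Set Qd = Qs: 1246.5 - 2.5P = -654 + 8P, so 1900.5 = 10.5P and P* = 181.
Substitute back: Q* = 1246.5 - 2.5(181) = 794.
After the shift, supply is Qs = -717 + 8P.
New equilibrium: 1963.5 = 10.5P, so P = 187 and Q = 779.
ΔP = 187 - 181 = 6.

ΔP = 6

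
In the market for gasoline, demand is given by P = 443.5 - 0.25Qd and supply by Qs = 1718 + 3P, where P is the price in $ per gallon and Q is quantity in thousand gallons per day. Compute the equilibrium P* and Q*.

P* = 8, Q* = 1742

Rewriting in direct form: Qd = 1774 - 4P.
Set Qd = Qs: 1774 - 4P = 1718 + 3P, so 56 = 7P and P* = 8.
Then Q* = 1774 - 4(8) = 1742.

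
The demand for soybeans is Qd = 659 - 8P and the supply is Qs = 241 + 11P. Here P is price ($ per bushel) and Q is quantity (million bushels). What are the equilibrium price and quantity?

Equating demand and supply, 659 - 8P = 241 + 11P gives 19P = 418, so P* = 22.
Plugging P* into demand: Q* = 659 - 8(22) = 483.

P* = 22, Q* = 483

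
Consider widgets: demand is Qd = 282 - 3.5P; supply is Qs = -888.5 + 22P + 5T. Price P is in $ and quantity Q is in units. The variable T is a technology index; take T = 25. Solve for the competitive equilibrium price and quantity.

With T = 25, supply is Qs = -763.5 + 22P.
At equilibrium Qd = Qs, so 282 - 3.5P = -763.5 + 22P; collecting terms, 1045.5 = 25.5P and P* = 41.
From the demand curve, Q* = 282 - 3.5(41) = 138.5.

P* = 41, Q* = 138.5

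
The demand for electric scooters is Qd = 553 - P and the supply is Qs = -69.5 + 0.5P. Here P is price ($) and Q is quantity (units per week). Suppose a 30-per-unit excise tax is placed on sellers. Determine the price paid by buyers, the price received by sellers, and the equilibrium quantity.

With a tax of 30 on sellers, they supply based on the net price P_s = P_b - 30, so Qs = -84.5 + 0.5P_b.
Set Qd = Qs: 553 - P_b = -84.5 + 0.5P_b, so 637.5 = 1.5P_b and P_b = 425.
Then P_s = 425 - 30 = 395 and Q = 553 - 425 = 128.

P_b = 425, P_s = 395, Q = 128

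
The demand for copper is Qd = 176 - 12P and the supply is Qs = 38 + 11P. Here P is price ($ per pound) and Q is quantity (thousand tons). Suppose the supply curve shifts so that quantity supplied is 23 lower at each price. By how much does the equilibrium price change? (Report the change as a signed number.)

Set Qd = Qs: 176 - 12P = 38 + 11P, so 138 = 23P and P* = 6.
Plugging P* into demand: Q* = 176 - 12(6) = 104.
After the shift, supply is Qs = 15 + 11P.
New equilibrium: 161 = 23P, so P = 7 and Q = 92.
ΔP = 7 - 6 = 1.

ΔP = 1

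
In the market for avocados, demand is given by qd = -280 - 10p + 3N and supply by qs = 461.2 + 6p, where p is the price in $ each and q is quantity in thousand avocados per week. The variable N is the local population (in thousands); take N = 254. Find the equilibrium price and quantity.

p* = 1.3, q* = 469

With N = 254, demand is qd = 482 - 10p.
The market clears where 482 - 10p = 461.2 + 6p. Rearranging, 16p = 20.8, hence p* = 1.3.
From the demand curve, q* = 482 - 10(1.3) = 469.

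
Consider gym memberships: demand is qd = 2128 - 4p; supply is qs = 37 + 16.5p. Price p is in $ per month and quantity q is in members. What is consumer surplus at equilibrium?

The market clears where 2128 - 4p = 37 + 16.5p. Rearranging, 20.5p = 2091, hence p* = 102.
Then q* = 2128 - 4(102) = 1720.
Demand choke price (qd = 0): p = 2128/4 = 532. Consumer surplus = ½ × (532 - 102) × 1720 = 369800.

Consumer surplus = 369800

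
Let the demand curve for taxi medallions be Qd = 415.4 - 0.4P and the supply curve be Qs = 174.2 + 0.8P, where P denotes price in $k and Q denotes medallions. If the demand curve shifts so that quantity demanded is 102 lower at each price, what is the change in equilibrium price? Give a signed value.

Equating demand and supply, 415.4 - 0.4P = 174.2 + 0.8P gives 1.2P = 241.2, so P* = 201.
From the demand curve, Q* = 415.4 - 0.4(201) = 335.
After the shift, demand is Qd = 313.4 - 0.4P.
Re-solving, 1.2P = 139.2 gives P = 116 and Q = 267.
ΔP = 116 - 201 = -85.

ΔP = -85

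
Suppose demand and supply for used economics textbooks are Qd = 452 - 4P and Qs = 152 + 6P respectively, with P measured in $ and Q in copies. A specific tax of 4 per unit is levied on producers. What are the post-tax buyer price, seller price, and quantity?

The tax drives a wedge P_b - P_s = 4. Substituting P_s = P_b - 4 into supply: Qs = 128 + 6P_b.
Market clearing requires 452 - 4P_b = 128 + 6P_b; hence 324 = 10P_b and P_b = 32.4.
So P_s = 28.4 and the quantity traded is Q = 452 - 4(32.4) = 322.4.

P_b = 32.4, P_s = 28.4, Q = 322.4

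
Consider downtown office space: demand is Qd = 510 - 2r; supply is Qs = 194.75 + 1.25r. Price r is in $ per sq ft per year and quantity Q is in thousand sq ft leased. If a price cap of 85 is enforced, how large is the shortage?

Shortage = 39

Evaluating both curves at the ceiling price 85 gives Qd = 340, Qs = 301.
Shortage = Qd - Qs = 340 - 301 = 39.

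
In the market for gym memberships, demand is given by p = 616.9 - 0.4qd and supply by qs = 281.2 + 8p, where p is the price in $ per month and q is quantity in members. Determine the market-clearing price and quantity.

Solving each curve for q: qd = 1542.25 - 2.5p.
At equilibrium qd = qs, so 1542.25 - 2.5p = 281.2 + 8p; collecting terms, 1261.05 = 10.5p and p* = 120.1.
Then q* = 1542.25 - 2.5(120.1) = 1242.

p* = 120.1, q* = 1242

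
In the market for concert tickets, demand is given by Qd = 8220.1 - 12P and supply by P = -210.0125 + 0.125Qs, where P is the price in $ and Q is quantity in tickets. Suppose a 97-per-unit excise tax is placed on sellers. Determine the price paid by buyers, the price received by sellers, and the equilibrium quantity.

In direct form, Qs = 1680.1 + 8P.
The tax drives a wedge P_b - P_s = 97. Substituting P_s = P_b - 97 into supply: Qs = 904.1 + 8P_b.
Equate demand and the shifted supply: 8220.1 - 12P_b = 904.1 + 8P_b, giving 20P_b = 7316, so P_b = 365.8.
So P_s = 268.8 and the quantity traded is Q = 8220.1 - 12(365.8) = 3830.5.

P_b = 365.8, P_s = 268.8, Q = 3830.5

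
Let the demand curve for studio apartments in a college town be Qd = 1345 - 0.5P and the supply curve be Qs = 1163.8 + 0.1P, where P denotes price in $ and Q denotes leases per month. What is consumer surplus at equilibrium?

Equating demand and supply, 1345 - 0.5P = 1163.8 + 0.1P gives 0.6P = 181.2, so P* = 302.
Plugging P* into demand: Q* = 1345 - 0.5(302) = 1194.
Demand choke price (Qd = 0): P = 1345/0.5 = 2690. Consumer surplus = ½ × (2690 - 302) × 1194 = 1425636.

Consumer surplus = 1425636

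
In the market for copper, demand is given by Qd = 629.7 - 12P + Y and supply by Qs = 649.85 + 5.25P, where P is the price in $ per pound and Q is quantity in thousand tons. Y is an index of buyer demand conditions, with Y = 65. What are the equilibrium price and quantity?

With Y = 65, demand is Qd = 694.7 - 12P.
At equilibrium Qd = Qs, so 694.7 - 12P = 649.85 + 5.25P; collecting terms, 44.85 = 17.25P and P* = 2.6.
Substitute back: Q* = 694.7 - 12(2.6) = 663.5.

P* = 2.6, Q* = 663.5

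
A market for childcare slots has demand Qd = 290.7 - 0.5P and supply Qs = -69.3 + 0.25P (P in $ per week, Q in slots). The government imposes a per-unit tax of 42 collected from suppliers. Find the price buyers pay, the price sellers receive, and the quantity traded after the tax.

P_b = 494, P_s = 452, Q = 43.7

With a tax of 42 on suppliers, they supply based on the net price P_s = P_b - 42, so Qs = -79.8 + 0.25P_b.
Set Qd = Qs: 290.7 - 0.5P_b = -79.8 + 0.25P_b, so 370.5 = 0.75P_b and P_b = 494.
So P_s = 452 and the quantity traded is Q = 290.7 - 0.5(494) = 43.7.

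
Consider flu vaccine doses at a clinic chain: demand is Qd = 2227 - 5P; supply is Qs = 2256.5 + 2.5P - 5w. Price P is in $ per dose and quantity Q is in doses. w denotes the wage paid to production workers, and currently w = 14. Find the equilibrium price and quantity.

With w = 14, supply is Qs = 2186.5 + 2.5P.
At equilibrium Qd = Qs, so 2227 - 5P = 2186.5 + 2.5P; collecting terms, 40.5 = 7.5P and P* = 5.4.
Then Q* = 2227 - 5(5.4) = 2200.

P* = 5.4, Q* = 2200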